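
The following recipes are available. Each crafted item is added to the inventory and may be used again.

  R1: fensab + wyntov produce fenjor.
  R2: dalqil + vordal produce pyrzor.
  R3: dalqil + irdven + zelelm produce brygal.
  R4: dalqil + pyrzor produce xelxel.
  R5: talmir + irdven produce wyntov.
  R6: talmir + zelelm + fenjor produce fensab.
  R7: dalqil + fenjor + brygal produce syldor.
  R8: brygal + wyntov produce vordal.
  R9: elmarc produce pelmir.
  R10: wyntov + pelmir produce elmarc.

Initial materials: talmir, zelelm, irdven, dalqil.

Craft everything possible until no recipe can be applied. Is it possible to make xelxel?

Yes

Using R3, dalqil, irdven, and zelelm make brygal.
talmir + irdven → wyntov (R5).
brygal + wyntov → vordal (R8).
dalqil + vordal → pyrzor (R2).
Using R4, dalqil and pyrzor make xelxel.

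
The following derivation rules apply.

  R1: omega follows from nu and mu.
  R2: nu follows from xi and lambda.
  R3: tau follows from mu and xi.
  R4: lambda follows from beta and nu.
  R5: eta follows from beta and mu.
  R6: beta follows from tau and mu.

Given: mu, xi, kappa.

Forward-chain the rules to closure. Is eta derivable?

From mu and xi, R3 gives tau.
tau and mu hold, so beta follows (R6).
beta and mu hold, so eta follows (R5).

Yes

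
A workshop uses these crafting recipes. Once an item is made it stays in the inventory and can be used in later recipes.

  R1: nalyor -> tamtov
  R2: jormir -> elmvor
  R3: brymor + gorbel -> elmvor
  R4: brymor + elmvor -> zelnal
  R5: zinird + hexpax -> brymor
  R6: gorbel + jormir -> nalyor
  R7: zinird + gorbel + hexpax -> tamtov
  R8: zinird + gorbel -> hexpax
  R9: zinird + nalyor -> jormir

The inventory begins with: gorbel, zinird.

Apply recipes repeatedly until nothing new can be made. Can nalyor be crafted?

No

nalyor would need gorbel and jormir (R6), but jormir is never obtained.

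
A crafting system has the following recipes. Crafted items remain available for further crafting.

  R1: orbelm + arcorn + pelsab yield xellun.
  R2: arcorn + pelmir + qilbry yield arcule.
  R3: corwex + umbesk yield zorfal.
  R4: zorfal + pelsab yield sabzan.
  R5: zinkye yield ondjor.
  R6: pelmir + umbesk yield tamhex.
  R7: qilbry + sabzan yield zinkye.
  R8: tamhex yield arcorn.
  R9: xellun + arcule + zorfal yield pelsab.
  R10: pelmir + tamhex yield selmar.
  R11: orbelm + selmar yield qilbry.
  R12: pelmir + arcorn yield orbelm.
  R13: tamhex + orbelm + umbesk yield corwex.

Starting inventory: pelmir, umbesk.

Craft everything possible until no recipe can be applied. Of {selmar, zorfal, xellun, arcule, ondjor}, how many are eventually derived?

3

Using R6, pelmir and umbesk make tamhex.
pelmir + tamhex → selmar (R10).
tamhex → arcorn (R8).
pelmir + arcorn → orbelm (R12).
Using R11, orbelm and selmar make qilbry.
tamhex + orbelm + umbesk → corwex (R13).
arcorn + pelmir + qilbry → arcule (R2).
Using R3, corwex and umbesk make zorfal.
selmar: reached.
zorfal: reached.
xellun would need orbelm, arcorn, and pelsab (R1), but pelsab is never obtained.
arcule: reached.
ondjor would need zinkye (R5), but zinkye is never obtained.
Reached: selmar, zorfal, and arcule — 3 of the 5.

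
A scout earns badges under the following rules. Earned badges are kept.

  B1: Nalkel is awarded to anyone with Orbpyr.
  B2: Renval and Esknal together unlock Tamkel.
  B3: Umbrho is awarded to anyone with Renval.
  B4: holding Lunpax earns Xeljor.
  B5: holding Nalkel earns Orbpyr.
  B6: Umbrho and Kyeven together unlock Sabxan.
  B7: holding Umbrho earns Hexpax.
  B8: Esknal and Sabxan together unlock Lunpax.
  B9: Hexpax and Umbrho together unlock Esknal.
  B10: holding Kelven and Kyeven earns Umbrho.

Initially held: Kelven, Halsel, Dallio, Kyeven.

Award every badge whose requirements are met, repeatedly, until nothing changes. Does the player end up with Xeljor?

With Kelven and Kyeven, Umbrho is earned (B10).
With Umbrho and Kyeven, Sabxan is earned (B6).
With Umbrho, Hexpax is earned (B7).
With Hexpax and Umbrho, Esknal is earned (B9).
With Esknal and Sabxan, Lunpax is earned (B8).
With Lunpax, Xeljor is earned (B4).

Yes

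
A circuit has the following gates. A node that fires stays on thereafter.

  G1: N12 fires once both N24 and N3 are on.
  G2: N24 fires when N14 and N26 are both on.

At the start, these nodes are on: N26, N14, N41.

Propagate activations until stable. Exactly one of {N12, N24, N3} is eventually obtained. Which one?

G2: N14 and N26 on → N24 on.
No rule produces N3, and it is not given. N12 would need N24 and N3 (G1), but N3 never turns on.

N24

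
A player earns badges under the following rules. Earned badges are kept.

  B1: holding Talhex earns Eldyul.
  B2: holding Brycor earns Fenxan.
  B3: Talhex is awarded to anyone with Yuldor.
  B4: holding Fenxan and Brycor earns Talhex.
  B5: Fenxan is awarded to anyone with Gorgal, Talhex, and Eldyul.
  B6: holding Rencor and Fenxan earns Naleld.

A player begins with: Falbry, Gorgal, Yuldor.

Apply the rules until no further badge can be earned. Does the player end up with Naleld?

Naleld would need Rencor and Fenxan (B6), but Rencor is never earned.

No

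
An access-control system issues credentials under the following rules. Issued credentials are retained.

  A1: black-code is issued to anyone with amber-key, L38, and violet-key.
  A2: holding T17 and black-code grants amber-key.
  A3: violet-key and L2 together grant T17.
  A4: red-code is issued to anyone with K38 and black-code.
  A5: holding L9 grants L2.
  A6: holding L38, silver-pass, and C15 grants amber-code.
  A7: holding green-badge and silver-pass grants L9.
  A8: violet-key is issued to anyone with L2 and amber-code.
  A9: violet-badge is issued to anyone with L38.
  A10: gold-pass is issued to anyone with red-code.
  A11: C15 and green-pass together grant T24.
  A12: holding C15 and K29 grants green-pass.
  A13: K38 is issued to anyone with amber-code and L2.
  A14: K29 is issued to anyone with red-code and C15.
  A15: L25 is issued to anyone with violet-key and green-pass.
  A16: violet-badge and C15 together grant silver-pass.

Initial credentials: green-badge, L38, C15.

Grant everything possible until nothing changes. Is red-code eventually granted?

No

red-code would need K38 and black-code (A4), but black-code is never granted.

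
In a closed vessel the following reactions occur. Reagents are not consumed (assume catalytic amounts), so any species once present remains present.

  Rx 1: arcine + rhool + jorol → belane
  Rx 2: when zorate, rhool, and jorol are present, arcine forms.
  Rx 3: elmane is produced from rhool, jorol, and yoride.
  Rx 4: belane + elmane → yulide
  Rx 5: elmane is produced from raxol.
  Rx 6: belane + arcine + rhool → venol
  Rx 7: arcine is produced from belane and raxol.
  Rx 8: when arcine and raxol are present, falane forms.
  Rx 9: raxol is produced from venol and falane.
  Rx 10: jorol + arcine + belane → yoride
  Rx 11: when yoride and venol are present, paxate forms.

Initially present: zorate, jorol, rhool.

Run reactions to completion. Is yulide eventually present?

zorate, rhool, and jorol present → arcine forms (Rx 2).
arcine, rhool, and jorol present → belane forms (Rx 1).
jorol, arcine, and belane present → yoride forms (Rx 10).
rhool, jorol, and yoride present → elmane forms (Rx 3).
belane and elmane present → yulide forms (Rx 4).

Yes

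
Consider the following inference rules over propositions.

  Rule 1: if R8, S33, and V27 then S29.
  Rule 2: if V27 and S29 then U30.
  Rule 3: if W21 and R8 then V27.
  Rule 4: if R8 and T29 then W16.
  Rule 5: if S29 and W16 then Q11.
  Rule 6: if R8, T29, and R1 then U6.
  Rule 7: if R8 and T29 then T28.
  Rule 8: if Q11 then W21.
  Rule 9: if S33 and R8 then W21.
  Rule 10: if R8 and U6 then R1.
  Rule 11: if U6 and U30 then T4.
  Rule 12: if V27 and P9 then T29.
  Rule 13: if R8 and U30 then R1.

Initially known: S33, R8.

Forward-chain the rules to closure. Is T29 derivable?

T29 would need V27 and P9 (Rule 12), but P9 is never established.

No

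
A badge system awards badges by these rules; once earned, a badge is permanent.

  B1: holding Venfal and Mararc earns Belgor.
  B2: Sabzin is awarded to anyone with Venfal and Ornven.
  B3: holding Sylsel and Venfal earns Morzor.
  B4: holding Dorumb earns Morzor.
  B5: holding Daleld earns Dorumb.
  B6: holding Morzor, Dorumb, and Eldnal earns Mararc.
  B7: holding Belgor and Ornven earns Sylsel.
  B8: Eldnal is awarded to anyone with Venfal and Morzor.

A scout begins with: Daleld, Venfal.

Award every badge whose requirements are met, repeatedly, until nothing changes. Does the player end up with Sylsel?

No

Sylsel would need Belgor and Ornven (B7), but Ornven is never earned.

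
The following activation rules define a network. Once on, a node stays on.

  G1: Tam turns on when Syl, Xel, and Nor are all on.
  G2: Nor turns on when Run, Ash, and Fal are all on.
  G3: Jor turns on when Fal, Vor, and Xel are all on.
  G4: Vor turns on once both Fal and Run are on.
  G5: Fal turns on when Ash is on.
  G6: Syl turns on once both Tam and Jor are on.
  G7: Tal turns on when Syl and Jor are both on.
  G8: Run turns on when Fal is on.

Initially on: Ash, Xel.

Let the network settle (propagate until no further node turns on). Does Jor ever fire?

Ash is on, so Fal turns on (G5).
Fal is on, so Run turns on (G8).
G4: Fal and Run on → Vor on.
G3: Fal, Vor, and Xel on → Jor on.

Yes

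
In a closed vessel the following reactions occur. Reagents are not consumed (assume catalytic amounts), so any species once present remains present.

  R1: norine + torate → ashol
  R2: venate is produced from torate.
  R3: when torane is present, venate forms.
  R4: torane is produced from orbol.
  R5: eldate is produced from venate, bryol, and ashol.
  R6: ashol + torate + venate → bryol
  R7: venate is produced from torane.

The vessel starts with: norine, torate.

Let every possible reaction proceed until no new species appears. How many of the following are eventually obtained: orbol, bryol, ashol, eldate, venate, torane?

4

norine and torate present → ashol forms (R1).
torate present → venate forms (R2).
ashol, torate, and venate present → bryol forms (R6).
venate, bryol, and ashol present → eldate forms (R5).
No rule produces orbol, and it is not given.
bryol: reached.
ashol: reached.
eldate: reached.
venate: reached.
torane would need orbol (R4), but orbol never forms.
Reached: bryol, ashol, eldate, and venate — 4 of the 6.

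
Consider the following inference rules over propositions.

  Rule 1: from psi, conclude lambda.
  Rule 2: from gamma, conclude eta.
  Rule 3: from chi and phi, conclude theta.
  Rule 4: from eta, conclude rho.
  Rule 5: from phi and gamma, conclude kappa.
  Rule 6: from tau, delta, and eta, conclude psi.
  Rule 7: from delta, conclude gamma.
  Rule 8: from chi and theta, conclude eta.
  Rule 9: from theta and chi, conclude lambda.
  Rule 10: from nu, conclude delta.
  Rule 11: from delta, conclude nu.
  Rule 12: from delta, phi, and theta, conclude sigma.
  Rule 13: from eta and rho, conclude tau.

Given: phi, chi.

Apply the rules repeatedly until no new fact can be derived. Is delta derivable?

delta would need nu (Rule 10), but nu is never established.

No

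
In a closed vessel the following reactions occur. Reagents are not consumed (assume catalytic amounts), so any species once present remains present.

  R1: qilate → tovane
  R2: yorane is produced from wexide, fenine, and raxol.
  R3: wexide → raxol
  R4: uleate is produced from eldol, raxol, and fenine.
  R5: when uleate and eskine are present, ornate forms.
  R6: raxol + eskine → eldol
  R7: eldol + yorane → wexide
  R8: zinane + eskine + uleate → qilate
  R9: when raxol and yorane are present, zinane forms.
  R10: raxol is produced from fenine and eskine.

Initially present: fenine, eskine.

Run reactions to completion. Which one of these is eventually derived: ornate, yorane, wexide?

fenine and eskine present → raxol forms (R10).
raxol and eskine present → eldol forms (R6).
eldol, raxol, and fenine present → uleate forms (R4).
uleate and eskine present → ornate forms (R5).
wexide would need eldol and yorane (R7), but yorane never forms. yorane would need wexide, fenine, and raxol (R2), but wexide never forms.

ornate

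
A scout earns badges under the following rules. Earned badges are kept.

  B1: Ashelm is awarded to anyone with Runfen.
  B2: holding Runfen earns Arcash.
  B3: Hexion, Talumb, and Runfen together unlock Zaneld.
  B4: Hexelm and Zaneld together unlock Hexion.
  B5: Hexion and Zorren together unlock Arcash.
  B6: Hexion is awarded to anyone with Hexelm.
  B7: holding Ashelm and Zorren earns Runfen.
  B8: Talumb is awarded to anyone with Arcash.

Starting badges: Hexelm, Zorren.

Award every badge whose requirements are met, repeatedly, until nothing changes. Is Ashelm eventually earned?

Ashelm would need Runfen (B1), but Runfen is never earned.

No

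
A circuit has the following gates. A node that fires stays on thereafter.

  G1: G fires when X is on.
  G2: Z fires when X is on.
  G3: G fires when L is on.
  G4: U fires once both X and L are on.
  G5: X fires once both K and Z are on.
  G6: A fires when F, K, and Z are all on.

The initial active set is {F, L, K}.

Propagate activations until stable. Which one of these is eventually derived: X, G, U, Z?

L is on, so G fires (G3).
U would need X and L (G4), but X never turns on. X would need K and Z (G5), but Z never turns on. Z would need X (G2), but X never turns on.

G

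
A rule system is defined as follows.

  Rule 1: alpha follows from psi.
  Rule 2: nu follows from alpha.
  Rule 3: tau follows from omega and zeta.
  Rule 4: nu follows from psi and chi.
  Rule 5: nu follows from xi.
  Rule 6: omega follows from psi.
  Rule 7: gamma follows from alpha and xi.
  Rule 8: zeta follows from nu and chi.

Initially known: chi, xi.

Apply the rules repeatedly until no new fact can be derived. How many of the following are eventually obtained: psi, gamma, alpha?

0

No rule produces psi, and it is not given.
gamma would need alpha and xi (Rule 7), but alpha is never established.
alpha would need psi (Rule 1), but psi is never established.
None of the 3 are reached.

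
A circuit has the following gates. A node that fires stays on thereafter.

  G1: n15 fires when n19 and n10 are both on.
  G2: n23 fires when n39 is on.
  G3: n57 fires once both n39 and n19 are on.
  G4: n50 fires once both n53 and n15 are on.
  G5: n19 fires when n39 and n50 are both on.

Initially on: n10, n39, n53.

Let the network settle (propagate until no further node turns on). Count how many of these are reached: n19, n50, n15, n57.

n19 would need n39 and n50 (G5), but n50 never turns on.
n50 would need n53 and n15 (G4), but n15 never turns on.
n15 would need n19 and n10 (G1), but n19 never turns on.
n57 would need n39 and n19 (G3), but n19 never turns on.
None of the 4 are reached.

0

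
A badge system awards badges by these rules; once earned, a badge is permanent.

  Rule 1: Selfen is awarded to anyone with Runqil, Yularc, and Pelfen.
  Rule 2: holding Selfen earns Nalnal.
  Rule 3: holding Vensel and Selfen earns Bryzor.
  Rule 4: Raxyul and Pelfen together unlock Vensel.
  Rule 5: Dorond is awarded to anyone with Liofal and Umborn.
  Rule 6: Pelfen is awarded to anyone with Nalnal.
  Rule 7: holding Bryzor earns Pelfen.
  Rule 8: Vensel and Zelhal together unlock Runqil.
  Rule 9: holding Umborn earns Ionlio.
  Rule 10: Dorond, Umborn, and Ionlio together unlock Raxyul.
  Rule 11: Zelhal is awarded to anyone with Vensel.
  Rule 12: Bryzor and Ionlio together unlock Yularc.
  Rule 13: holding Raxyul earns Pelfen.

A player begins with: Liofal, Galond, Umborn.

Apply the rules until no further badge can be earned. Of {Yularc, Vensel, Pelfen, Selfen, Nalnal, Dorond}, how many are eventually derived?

3

With Liofal and Umborn, Dorond is earned (Rule 5).
With Umborn, Ionlio is earned (Rule 9).
With Dorond, Umborn, and Ionlio, Raxyul is earned (Rule 10).
With Raxyul, Pelfen is earned (Rule 13).
With Raxyul and Pelfen, Vensel is earned (Rule 4).
Yularc would need Bryzor and Ionlio (Rule 12), but Bryzor is never earned.
Vensel: reached.
Pelfen: reached.
Selfen would need Runqil, Yularc, and Pelfen (Rule 1), but Yularc is never earned.
Nalnal would need Selfen (Rule 2), but Selfen is never earned.
Dorond: reached.
Reached: Vensel, Pelfen, and Dorond — 3 of the 6.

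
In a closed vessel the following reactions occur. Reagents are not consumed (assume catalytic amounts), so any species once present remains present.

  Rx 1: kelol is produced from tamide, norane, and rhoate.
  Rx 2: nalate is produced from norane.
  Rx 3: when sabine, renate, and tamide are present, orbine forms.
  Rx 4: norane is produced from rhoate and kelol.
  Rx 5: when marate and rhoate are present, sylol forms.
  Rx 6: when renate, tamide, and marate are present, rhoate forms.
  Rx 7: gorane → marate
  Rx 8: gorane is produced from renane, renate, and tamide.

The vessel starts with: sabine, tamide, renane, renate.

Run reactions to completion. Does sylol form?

renane, renate, and tamide present → gorane forms (Rx 8).
gorane present → marate forms (Rx 7).
renate, tamide, and marate present → rhoate forms (Rx 6).
marate and rhoate present → sylol forms (Rx 5).

Yes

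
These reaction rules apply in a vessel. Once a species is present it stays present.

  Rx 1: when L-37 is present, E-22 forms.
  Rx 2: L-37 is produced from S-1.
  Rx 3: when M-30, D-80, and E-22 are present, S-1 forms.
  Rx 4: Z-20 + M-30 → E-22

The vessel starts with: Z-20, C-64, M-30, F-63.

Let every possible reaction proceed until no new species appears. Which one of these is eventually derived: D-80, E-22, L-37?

Z-20 and M-30 present → E-22 forms (Rx 4).
L-37 would need S-1 (Rx 2), but S-1 never forms. No rule produces D-80, and it is not given.

E-22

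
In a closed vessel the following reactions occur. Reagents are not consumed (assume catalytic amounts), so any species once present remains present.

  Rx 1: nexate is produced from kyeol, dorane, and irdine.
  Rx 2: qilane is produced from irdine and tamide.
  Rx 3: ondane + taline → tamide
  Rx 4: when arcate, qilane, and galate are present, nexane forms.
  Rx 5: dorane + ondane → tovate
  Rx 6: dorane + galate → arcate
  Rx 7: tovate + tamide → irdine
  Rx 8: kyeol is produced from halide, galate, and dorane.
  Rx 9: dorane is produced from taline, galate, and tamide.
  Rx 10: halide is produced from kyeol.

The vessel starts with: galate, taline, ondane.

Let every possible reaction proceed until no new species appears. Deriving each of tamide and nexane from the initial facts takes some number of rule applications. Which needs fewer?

tamide: ondane and taline present → tamide forms (Rx 3). [1 rule application]
nexane: ondane and taline present → tamide forms (Rx 3). taline, galate, and tamide present → dorane forms (Rx 9). dorane and galate present → arcate forms (Rx 6). dorane and ondane present → tovate forms (Rx 5). tovate and tamide present → irdine forms (Rx 7). irdine and tamide present → qilane forms (Rx 2). arcate, qilane, and galate present → nexane forms (Rx 4). [7 rule applications]
tamide needs fewer.

tamide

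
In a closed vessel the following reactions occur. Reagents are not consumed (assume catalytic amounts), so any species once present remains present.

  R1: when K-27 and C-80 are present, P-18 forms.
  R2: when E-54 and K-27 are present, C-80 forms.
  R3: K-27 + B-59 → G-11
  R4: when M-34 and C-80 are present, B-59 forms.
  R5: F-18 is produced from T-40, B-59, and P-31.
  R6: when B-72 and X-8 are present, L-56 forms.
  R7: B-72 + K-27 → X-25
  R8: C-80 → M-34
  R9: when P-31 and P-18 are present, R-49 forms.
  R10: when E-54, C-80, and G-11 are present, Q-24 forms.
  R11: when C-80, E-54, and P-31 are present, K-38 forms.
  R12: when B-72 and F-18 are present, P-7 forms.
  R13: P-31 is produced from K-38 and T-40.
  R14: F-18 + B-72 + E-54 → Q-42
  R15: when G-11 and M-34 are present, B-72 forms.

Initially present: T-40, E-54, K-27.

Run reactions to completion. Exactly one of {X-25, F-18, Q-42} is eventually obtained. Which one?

E-54 and K-27 present → C-80 forms (R2).
C-80 present → M-34 forms (R8).
M-34 and C-80 present → B-59 forms (R4).
K-27 and B-59 present → G-11 forms (R3).
G-11 and M-34 present → B-72 forms (R15).
B-72 and K-27 present → X-25 forms (R7).
F-18 would need T-40, B-59, and P-31 (R5), but P-31 never forms. Q-42 would need F-18, B-72, and E-54 (R14), but F-18 never forms.

X-25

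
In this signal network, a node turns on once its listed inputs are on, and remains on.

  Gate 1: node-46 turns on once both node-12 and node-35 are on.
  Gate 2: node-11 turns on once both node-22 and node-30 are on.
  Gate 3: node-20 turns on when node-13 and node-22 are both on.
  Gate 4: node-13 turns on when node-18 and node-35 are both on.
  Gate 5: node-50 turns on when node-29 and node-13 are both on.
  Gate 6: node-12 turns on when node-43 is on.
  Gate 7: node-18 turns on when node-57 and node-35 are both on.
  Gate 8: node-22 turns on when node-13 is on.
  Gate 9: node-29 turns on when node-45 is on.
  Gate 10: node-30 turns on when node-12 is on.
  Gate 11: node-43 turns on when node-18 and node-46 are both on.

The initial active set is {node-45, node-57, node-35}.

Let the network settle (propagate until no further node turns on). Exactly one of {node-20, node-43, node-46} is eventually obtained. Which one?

node-20

Gate 7: node-57 and node-35 on → node-18 on.
node-18 and node-35 are on, so node-13 turns on (Gate 4).
Gate 8: node-13 on → node-22 on.
node-13 and node-22 are on, so node-20 turns on (Gate 3).
node-46 would need node-12 and node-35 (Gate 1), but node-12 never turns on. node-43 would need node-18 and node-46 (Gate 11), but node-46 never turns on.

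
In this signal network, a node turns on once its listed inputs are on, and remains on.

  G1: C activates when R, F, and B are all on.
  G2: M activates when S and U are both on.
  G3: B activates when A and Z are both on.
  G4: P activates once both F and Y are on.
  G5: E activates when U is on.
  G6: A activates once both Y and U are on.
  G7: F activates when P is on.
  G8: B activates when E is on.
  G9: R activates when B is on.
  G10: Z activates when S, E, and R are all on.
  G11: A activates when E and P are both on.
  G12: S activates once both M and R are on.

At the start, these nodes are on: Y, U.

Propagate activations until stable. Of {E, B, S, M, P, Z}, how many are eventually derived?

U is on, so E activates (G5).
G8: E on → B on.
E: reached.
B: reached.
S would need M and R (G12), but M never turns on.
M would need S and U (G2), but S never turns on.
P would need F and Y (G4), but F never turns on.
Z would need S, E, and R (G10), but S never turns on.
Reached: E and B — 2 of the 6.

2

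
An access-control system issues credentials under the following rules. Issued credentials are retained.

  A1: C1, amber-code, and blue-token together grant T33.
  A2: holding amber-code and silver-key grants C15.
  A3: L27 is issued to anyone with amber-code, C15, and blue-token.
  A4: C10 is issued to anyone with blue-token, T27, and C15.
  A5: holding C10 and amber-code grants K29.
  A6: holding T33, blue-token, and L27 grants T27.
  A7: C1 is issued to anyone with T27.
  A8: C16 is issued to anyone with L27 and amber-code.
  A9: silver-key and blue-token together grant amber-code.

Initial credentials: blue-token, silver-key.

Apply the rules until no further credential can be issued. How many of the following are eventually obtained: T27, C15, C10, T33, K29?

1

Holding silver-key and blue-token grants amber-code (A9).
Holding amber-code and silver-key grants C15 (A2).
T27 would need T33, blue-token, and L27 (A6), but T33 is never granted.
C15: reached.
C10 would need blue-token, T27, and C15 (A4), but T27 is never granted.
T33 would need C1, amber-code, and blue-token (A1), but C1 is never granted.
K29 would need C10 and amber-code (A5), but C10 is never granted.
Reached: C15 — 1 of the 5.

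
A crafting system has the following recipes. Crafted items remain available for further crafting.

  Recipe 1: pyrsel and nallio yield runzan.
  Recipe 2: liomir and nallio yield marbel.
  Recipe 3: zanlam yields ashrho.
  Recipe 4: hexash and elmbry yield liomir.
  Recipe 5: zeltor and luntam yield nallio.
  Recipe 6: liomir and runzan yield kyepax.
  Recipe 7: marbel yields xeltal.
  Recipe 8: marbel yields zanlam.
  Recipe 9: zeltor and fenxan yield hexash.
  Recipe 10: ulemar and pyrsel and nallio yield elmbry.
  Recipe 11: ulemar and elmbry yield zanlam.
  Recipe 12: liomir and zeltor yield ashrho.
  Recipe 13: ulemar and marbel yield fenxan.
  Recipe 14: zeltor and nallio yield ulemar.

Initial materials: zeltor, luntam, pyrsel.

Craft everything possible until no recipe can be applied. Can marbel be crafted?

No

marbel would need liomir and nallio (Recipe 2), but liomir is never obtained.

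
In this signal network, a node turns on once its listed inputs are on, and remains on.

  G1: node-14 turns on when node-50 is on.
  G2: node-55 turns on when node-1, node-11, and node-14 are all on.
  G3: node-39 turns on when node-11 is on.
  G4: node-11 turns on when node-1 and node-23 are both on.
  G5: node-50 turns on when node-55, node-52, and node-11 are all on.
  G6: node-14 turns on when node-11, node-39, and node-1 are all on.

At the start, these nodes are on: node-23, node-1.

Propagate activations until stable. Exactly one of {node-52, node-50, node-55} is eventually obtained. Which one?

G4: node-1 and node-23 on → node-11 on.
G3: node-11 on → node-39 on.
node-11, node-39, and node-1 are on, so node-14 turns on (G6).
node-1, node-11, and node-14 are on, so node-55 turns on (G2).
node-50 would need node-55, node-52, and node-11 (G5), but node-52 never turns on. No rule produces node-52, and it is not given.

node-55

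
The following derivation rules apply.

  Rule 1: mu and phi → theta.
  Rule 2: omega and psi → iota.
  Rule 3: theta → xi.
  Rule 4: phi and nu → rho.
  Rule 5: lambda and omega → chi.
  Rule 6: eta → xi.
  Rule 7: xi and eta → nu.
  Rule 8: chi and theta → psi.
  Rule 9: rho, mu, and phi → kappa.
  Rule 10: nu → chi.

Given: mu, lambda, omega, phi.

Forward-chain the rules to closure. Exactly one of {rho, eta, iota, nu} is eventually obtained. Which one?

iota

mu and phi hold, so theta follows (Rule 1).
From lambda and omega, Rule 5 gives chi.
chi and theta hold, so psi follows (Rule 8).
From omega and psi, Rule 2 gives iota.
No rule produces eta, and it is not given. nu would need xi and eta (Rule 7), but eta is never established. rho would need phi and nu (Rule 4), but nu is never established.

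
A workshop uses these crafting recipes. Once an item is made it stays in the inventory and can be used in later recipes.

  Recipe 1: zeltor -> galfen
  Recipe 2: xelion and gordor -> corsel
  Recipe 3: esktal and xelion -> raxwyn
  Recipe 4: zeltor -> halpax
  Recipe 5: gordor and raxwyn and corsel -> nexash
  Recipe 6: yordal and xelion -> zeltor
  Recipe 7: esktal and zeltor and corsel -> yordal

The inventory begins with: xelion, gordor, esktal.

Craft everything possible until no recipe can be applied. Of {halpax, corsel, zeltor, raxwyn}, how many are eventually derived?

xelion and gordor -> corsel (Recipe 2).
esktal and xelion -> raxwyn (Recipe 3).
halpax would need zeltor (Recipe 4), but zeltor is never obtained.
corsel: reached.
zeltor would need yordal and xelion (Recipe 6), but yordal is never obtained.
raxwyn: reached.
Reached: corsel and raxwyn — 2 of the 4.

2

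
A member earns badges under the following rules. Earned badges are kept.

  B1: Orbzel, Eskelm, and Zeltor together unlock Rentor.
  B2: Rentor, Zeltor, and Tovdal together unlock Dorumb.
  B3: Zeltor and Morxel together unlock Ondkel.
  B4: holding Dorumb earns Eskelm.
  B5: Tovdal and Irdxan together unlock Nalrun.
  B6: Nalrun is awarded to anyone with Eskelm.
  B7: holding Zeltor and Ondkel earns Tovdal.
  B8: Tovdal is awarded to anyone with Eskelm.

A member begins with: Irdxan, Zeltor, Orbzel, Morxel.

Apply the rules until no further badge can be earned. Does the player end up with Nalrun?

Yes

With Zeltor and Morxel, Ondkel is earned (B3).
With Zeltor and Ondkel, Tovdal is earned (B7).
With Tovdal and Irdxan, Nalrun is earned (B5).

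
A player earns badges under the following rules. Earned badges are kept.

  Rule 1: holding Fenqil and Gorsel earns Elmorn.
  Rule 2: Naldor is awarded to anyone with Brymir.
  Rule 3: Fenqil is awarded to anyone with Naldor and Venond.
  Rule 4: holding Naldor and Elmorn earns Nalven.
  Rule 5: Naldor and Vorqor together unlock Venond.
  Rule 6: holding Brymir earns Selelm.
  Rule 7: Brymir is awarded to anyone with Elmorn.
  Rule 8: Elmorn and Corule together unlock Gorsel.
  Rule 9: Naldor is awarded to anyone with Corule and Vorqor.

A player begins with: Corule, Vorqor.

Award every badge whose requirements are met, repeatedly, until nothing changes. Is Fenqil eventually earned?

Yes

With Corule and Vorqor, Naldor is earned (Rule 9).
With Naldor and Vorqor, Venond is earned (Rule 5).
With Naldor and Venond, Fenqil is earned (Rule 3).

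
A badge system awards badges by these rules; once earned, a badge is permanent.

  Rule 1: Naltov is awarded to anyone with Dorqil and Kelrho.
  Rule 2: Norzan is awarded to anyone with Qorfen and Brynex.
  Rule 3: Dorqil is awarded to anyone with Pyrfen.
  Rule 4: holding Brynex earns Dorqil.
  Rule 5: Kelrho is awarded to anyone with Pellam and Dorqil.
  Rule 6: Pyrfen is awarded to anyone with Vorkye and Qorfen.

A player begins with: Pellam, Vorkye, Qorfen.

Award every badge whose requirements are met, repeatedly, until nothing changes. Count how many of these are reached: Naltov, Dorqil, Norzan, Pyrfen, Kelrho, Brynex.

4

With Vorkye and Qorfen, Pyrfen is earned (Rule 6).
With Pyrfen, Dorqil is earned (Rule 3).
With Pellam and Dorqil, Kelrho is earned (Rule 5).
With Dorqil and Kelrho, Naltov is earned (Rule 1).
Naltov: reached.
Dorqil: reached.
Norzan would need Qorfen and Brynex (Rule 2), but Brynex is never earned.
Pyrfen: reached.
Kelrho: reached.
No rule produces Brynex, and it is not given.
Reached: Naltov, Dorqil, Pyrfen, and Kelrho — 4 of the 6.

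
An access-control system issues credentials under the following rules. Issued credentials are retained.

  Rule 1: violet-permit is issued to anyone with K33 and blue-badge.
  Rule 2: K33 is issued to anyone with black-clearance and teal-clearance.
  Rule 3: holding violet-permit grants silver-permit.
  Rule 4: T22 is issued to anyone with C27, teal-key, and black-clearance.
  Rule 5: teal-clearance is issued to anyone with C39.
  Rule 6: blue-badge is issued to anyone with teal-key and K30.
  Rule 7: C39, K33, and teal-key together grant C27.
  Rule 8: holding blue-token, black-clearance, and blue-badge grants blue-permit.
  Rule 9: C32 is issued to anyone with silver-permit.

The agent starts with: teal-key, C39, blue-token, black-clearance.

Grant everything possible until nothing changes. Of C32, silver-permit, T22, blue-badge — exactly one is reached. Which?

T22

Holding C39 grants teal-clearance (Rule 5).
Holding black-clearance and teal-clearance grants K33 (Rule 2).
Holding C39, K33, and teal-key grants C27 (Rule 7).
Holding C27, teal-key, and black-clearance grants T22 (Rule 4).
C32 would need silver-permit (Rule 9), but silver-permit is never granted. silver-permit would need violet-permit (Rule 3), but violet-permit is never granted. blue-badge would need teal-key and K30 (Rule 6), but K30 is never granted.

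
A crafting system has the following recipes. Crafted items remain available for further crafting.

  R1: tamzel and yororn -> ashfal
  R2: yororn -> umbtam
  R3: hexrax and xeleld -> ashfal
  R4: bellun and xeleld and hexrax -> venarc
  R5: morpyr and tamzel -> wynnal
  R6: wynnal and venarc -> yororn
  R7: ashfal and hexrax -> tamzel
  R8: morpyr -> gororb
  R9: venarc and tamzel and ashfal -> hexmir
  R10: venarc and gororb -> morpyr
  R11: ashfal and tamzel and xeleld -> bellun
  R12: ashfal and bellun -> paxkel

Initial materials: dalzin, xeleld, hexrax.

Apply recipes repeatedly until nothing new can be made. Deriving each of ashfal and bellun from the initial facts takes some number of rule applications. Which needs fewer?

ashfal

ashfal: hexrax and xeleld -> ashfal (R3). [1 rule application]
bellun: hexrax and xeleld -> ashfal (R3). Using R7, ashfal and hexrax make tamzel. Using R11, ashfal, tamzel, and xeleld make bellun. [3 rule applications]
ashfal needs fewer.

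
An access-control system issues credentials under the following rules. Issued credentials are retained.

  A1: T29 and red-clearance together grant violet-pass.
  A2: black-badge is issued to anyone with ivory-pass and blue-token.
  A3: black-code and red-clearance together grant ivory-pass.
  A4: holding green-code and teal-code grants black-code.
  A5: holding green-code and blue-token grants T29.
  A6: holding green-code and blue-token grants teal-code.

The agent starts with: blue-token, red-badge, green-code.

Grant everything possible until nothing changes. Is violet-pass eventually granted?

No

violet-pass would need T29 and red-clearance (A1), but red-clearance is never granted.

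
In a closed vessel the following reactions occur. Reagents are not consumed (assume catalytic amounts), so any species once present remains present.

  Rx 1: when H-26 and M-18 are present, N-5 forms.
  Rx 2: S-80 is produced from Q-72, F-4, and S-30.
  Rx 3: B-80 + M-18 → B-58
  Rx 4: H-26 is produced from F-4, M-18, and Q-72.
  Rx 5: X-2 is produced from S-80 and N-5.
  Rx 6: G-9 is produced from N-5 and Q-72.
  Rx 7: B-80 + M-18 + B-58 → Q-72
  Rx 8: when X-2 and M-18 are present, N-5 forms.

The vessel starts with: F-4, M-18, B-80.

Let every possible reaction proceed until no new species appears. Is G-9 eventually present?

Yes

B-80 and M-18 present → B-58 forms (Rx 3).
B-80, M-18, and B-58 present → Q-72 forms (Rx 7).
F-4, M-18, and Q-72 present → H-26 forms (Rx 4).
H-26 and M-18 present → N-5 forms (Rx 1).
N-5 and Q-72 present → G-9 forms (Rx 6).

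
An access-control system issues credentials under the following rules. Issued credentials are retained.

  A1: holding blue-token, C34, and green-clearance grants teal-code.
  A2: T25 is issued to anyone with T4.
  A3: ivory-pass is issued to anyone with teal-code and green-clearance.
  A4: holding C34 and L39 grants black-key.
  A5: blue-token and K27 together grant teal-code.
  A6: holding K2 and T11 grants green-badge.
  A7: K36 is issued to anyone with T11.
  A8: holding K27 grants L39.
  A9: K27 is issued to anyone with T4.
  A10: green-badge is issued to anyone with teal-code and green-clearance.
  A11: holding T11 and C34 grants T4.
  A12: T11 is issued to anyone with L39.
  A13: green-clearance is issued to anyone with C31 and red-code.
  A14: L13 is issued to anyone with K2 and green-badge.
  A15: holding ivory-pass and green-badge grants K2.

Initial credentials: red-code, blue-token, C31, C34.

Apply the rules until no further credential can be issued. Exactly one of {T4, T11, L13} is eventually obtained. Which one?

Holding C31 and red-code grants green-clearance (A13).
Holding blue-token, C34, and green-clearance grants teal-code (A1).
Holding teal-code and green-clearance grants ivory-pass (A3).
Holding teal-code and green-clearance grants green-badge (A10).
Holding ivory-pass and green-badge grants K2 (A15).
Holding K2 and green-badge grants L13 (A14).
T4 would need T11 and C34 (A11), but T11 is never granted. T11 would need L39 (A12), but L39 is never granted.

L13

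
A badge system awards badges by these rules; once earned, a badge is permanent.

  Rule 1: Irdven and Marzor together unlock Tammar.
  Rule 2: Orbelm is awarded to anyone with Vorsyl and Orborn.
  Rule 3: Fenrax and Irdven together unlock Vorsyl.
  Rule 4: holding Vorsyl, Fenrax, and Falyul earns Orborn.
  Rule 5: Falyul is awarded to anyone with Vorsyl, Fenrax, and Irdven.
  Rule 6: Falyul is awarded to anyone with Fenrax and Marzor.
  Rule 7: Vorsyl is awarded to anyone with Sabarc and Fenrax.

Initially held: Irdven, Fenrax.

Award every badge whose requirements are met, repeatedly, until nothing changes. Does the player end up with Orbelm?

Yes

With Fenrax and Irdven, Vorsyl is earned (Rule 3).
With Vorsyl, Fenrax, and Irdven, Falyul is earned (Rule 5).
With Vorsyl, Fenrax, and Falyul, Orborn is earned (Rule 4).
With Vorsyl and Orborn, Orbelm is earned (Rule 2).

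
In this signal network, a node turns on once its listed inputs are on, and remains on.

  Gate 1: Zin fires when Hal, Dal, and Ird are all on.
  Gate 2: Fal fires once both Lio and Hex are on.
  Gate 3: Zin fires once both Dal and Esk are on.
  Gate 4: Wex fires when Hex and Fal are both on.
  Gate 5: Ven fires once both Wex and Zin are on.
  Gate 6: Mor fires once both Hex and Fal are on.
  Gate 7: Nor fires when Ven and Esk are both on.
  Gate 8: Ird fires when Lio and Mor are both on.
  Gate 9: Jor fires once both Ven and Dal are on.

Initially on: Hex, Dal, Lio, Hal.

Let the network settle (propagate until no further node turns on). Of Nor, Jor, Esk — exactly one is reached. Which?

Jor

Lio and Hex are on, so Fal fires (Gate 2).
Hex and Fal are on, so Mor fires (Gate 6).
Gate 4: Hex and Fal on → Wex on.
Lio and Mor are on, so Ird fires (Gate 8).
Hal, Dal, and Ird are on, so Zin fires (Gate 1).
Gate 5: Wex and Zin on → Ven on.
Ven and Dal are on, so Jor fires (Gate 9).
No rule produces Esk, and it is not given. Nor would need Ven and Esk (Gate 7), but Esk never turns on.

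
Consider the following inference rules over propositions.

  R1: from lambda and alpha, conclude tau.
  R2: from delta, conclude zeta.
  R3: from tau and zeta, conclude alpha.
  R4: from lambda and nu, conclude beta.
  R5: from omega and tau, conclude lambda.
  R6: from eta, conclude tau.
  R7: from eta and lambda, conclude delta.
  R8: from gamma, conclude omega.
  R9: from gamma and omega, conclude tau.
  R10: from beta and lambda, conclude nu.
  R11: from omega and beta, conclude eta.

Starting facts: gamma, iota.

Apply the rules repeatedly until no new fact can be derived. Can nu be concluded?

nu would need beta and lambda (R10), but beta is never established.

No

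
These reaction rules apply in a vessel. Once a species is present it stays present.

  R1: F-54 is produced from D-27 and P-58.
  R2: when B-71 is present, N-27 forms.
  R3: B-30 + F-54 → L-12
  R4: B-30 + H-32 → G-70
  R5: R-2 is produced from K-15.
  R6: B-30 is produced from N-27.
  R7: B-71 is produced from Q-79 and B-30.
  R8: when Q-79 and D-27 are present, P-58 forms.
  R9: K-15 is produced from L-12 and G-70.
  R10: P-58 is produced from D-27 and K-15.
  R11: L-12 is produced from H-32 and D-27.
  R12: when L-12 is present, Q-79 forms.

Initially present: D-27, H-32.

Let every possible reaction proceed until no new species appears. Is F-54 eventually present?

Yes

H-32 and D-27 present → L-12 forms (R11).
L-12 present → Q-79 forms (R12).
Q-79 and D-27 present → P-58 forms (R8).
D-27 and P-58 present → F-54 forms (R1).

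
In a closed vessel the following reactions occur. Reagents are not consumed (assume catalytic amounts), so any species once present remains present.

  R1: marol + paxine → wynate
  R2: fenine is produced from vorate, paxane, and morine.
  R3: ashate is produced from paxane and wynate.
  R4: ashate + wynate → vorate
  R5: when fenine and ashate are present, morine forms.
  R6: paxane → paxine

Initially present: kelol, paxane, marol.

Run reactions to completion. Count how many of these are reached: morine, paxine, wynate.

2

paxane present → paxine forms (R6).
marol and paxine present → wynate forms (R1).
morine would need fenine and ashate (R5), but fenine never forms.
paxine: reached.
wynate: reached.
Reached: paxine and wynate — 2 of the 3.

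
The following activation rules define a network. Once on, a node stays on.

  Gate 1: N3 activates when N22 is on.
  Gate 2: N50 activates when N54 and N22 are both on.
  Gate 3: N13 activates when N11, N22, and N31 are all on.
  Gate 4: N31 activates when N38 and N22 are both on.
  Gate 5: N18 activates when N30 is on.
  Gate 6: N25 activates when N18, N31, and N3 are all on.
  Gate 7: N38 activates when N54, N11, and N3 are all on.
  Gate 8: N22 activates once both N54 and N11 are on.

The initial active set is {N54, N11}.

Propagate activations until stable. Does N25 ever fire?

N25 would need N18, N31, and N3 (Gate 6), but N18 never turns on.

No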